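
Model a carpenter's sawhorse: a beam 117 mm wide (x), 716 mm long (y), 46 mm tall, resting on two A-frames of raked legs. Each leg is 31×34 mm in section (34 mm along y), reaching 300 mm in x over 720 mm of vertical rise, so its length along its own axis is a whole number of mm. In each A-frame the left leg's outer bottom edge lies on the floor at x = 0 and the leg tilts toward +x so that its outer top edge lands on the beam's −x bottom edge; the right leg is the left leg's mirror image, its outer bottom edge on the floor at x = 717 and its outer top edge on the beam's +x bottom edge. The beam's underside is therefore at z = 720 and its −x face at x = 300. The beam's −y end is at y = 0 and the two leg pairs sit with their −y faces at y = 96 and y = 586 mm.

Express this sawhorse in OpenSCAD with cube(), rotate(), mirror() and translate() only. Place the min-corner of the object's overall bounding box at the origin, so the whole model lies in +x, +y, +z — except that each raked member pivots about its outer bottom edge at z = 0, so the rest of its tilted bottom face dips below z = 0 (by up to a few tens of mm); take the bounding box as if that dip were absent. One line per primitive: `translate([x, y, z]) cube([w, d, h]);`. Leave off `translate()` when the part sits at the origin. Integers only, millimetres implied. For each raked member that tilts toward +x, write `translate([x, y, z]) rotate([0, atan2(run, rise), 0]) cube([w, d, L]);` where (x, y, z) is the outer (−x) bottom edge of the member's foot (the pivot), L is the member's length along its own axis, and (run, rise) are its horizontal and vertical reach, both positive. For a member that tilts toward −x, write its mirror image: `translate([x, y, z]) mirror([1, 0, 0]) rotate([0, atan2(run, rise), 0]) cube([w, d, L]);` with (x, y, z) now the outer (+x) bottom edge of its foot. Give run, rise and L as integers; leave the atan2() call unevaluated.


// leg length = √(300² + 720²) = 780
// right-leg outer foot x = 2·300 + 117 = 717
// beam min-corner = (300, 0, 720)
translate([300, 0, 720]) cube([117, 716, 46]);
translate([0, 96, 0]) rotate([0, atan2(300, 720), 0]) cube([31, 34, 780]);
translate([717, 96, 0]) mirror([1, 0, 0]) rotate([0, atan2(300, 720), 0]) cube([31, 34, 780]);
translate([0, 586, 0]) rotate([0, atan2(300, 720), 0]) cube([31, 34, 780]);
translate([717, 586, 0]) mirror([1, 0, 0]) rotate([0, atan2(300, 720), 0]) cube([31, 34, 780]);


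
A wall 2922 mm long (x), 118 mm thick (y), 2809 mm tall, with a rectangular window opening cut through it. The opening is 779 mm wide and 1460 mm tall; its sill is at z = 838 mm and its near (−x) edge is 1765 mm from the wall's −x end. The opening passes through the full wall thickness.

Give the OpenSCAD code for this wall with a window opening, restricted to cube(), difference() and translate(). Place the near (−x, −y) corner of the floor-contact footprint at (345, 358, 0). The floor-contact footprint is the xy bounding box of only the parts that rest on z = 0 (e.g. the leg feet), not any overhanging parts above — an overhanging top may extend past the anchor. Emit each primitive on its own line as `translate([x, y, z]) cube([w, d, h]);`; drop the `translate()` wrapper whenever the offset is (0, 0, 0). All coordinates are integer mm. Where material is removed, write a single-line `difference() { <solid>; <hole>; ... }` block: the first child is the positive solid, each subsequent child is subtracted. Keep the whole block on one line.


difference() { translate([345, 358, 0]) cube([2922, 118, 2809]); translate([2110, 358, 838]) cube([779, 118, 1460]); }


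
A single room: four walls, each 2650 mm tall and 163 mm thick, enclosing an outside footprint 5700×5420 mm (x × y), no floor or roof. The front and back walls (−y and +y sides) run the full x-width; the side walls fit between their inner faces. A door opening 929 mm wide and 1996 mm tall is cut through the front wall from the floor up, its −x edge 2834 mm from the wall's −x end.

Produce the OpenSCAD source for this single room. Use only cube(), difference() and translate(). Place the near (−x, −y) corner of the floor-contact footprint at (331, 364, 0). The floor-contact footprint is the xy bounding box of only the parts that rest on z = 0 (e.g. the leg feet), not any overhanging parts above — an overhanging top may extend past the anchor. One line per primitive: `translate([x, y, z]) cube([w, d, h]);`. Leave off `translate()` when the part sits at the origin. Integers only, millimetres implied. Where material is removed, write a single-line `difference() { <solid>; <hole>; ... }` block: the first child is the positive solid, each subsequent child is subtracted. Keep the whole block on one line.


difference() { translate([331, 364, 0]) cube([5700, 163, 2650]); translate([3165, 364, 0]) cube([929, 163, 1996]); }
translate([331, 5621, 0]) cube([5700, 163, 2650]);
translate([331, 527, 0]) cube([163, 5094, 2650]);
translate([5868, 527, 0]) cube([163, 5094, 2650]);


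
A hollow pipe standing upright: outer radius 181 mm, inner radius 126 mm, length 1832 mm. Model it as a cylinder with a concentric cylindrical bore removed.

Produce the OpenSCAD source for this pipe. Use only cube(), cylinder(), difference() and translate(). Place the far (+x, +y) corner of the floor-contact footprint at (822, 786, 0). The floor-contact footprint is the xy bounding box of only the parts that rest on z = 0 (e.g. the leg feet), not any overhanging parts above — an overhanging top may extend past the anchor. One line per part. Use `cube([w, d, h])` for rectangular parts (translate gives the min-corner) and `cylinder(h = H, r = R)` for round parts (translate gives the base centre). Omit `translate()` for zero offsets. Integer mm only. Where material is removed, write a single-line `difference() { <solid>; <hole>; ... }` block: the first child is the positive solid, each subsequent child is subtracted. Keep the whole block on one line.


difference() { translate([641, 605, 0]) cylinder(h = 1832, r = 181); translate([641, 605, 0]) cylinder(h = 1832, r = 126); }


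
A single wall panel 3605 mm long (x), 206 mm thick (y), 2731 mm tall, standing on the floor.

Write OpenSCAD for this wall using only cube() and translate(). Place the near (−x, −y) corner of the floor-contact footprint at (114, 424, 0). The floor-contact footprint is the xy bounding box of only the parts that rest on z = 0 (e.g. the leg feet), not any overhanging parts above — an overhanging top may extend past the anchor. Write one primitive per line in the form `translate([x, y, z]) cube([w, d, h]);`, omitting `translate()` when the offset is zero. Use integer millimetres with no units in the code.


translate([114, 424, 0]) cube([3605, 206, 2731]);


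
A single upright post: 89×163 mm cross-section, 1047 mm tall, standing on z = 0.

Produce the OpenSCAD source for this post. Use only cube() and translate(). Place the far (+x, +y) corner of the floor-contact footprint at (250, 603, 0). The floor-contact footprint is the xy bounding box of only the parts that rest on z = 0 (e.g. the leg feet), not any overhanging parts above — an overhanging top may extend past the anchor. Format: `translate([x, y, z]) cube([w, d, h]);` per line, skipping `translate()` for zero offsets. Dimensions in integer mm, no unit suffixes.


translate([161, 440, 0]) cube([89, 163, 1047]);


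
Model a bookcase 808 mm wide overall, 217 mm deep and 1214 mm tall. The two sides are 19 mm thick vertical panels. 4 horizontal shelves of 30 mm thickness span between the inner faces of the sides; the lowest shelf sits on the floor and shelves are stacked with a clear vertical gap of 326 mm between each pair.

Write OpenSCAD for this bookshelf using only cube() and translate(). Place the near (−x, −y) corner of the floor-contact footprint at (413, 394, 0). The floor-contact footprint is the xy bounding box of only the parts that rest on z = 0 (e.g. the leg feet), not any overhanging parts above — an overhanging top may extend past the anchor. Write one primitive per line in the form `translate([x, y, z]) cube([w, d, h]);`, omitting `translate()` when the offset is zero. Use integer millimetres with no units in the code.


translate([413, 394, 0]) cube([19, 217, 1214]);
translate([1202, 394, 0]) cube([19, 217, 1214]);
translate([432, 394, 0]) cube([770, 217, 30]);
translate([432, 394, 356]) cube([770, 217, 30]);
translate([432, 394, 712]) cube([770, 217, 30]);
translate([432, 394, 1068]) cube([770, 217, 30]);


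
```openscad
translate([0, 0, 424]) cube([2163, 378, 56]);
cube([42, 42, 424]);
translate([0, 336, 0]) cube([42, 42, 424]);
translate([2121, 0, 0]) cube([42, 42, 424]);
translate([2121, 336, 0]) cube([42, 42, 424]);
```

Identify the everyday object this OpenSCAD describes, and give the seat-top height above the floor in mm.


A bench. The seat-top height is 480 mm.

A long slab on four corner posts — a bench. The slab sits at z = 424 with thickness 56, so the top is 424 + 56 = 480 mm.


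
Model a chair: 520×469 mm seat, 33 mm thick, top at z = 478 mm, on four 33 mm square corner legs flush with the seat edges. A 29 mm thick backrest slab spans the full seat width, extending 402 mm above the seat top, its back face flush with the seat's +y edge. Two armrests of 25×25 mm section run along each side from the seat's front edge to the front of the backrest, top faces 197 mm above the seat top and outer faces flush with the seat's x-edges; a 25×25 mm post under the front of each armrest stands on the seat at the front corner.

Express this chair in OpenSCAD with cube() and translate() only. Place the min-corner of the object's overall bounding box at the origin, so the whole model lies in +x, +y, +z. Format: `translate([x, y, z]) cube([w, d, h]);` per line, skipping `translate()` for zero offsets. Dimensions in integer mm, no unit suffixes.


translate([0, 0, 445]) cube([520, 469, 33]);
cube([33, 33, 445]);
translate([487, 0, 0]) cube([33, 33, 445]);
translate([0, 436, 0]) cube([33, 33, 445]);
translate([487, 436, 0]) cube([33, 33, 445]);
translate([0, 440, 478]) cube([520, 29, 402]);
translate([0, 0, 650]) cube([25, 440, 25]);
translate([495, 0, 650]) cube([25, 440, 25]);
translate([0, 0, 478]) cube([25, 25, 172]);
translate([495, 0, 478]) cube([25, 25, 172]);


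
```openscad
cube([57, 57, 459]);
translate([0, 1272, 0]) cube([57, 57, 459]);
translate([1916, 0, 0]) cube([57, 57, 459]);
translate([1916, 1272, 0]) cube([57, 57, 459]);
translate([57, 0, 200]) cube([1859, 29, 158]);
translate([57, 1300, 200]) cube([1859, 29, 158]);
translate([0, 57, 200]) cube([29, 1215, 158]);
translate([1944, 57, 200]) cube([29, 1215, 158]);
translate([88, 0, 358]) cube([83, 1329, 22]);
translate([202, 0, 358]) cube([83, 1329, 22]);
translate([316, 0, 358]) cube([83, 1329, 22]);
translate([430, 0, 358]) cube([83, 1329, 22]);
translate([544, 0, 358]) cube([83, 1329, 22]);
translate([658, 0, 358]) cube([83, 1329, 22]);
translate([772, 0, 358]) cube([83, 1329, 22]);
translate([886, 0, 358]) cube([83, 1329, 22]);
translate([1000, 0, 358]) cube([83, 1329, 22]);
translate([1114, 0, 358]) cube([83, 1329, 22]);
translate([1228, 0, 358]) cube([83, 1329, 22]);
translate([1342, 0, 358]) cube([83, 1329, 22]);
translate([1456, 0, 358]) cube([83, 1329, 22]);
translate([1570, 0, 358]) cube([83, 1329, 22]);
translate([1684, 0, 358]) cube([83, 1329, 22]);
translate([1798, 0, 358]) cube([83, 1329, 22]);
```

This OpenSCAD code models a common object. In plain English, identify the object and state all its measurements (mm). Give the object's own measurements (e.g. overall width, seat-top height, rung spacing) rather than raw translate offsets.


A bed frame 1973 mm long (x) by 1329 mm wide (y). Four 57×57 mm corner posts, 459 mm tall, at the corners of the footprint. Four rails of 29 mm thickness and 158 mm height run between adjacent posts with their undersides at z = 200 mm, their outer faces flush with the outside of the frame (the two x-running rails run between the posts' inner faces; the two y-running rails run between the posts' inner faces). 16 slats, each 83 mm wide (x) and 22 mm thick, lie across the top of the two x-running rails, running the full 1329 mm width of the frame in y; along x they sit between the end posts with a 31 mm gap after the −x posts and between neighbouring slats, leaving 35 mm before the +x posts.


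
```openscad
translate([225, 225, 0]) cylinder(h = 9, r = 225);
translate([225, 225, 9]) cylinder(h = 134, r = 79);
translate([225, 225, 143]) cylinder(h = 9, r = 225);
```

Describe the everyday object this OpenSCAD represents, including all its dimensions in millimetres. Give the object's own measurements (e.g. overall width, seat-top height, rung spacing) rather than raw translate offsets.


A spool: two coaxial disc flanges of radius 225 mm and thickness 9 mm, joined by a core cylinder of radius 79 mm and height 134 mm. The lower flange rests on z = 0 and the three cylinders share a vertical axis.


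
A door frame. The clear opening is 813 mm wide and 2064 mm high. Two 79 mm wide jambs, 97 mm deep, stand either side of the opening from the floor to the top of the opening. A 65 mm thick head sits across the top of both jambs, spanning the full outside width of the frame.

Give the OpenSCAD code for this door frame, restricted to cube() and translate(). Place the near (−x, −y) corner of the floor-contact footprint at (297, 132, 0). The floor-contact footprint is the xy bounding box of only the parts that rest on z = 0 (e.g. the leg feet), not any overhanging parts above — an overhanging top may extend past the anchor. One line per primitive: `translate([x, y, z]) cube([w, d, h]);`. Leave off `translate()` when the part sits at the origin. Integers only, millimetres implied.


translate([297, 132, 0]) cube([79, 97, 2064]);
translate([1189, 132, 0]) cube([79, 97, 2064]);
translate([297, 132, 2064]) cube([971, 97, 65]);


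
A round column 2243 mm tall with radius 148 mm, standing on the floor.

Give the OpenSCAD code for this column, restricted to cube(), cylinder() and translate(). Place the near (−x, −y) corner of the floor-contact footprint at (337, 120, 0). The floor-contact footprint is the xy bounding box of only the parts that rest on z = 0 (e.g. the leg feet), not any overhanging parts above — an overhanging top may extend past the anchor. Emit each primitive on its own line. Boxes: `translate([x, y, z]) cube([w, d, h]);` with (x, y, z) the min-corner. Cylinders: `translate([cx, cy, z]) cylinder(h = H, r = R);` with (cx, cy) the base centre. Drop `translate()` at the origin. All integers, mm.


translate([485, 268, 0]) cylinder(h = 2243, r = 148);


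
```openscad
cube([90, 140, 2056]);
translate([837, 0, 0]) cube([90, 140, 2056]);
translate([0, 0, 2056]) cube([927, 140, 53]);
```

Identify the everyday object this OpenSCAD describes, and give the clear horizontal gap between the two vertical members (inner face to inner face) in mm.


A door frame. The clear opening width is 747 mm.

Two 2056 mm tall posts with a header on top — a door frame. The left jamb is 90 mm wide at x = 0; the right jamb starts at x = 837. The clear opening is 837 − 90 = 747 mm.


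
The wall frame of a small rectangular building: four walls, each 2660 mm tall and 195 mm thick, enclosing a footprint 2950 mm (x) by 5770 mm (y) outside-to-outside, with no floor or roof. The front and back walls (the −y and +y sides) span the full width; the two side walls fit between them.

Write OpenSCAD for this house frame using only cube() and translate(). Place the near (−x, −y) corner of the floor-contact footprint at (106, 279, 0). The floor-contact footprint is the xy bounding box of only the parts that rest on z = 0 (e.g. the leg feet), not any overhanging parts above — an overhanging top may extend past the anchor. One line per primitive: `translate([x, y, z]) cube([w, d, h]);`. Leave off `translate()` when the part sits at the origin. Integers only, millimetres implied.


translate([106, 279, 0]) cube([2950, 195, 2660]);
translate([106, 5854, 0]) cube([2950, 195, 2660]);
translate([106, 474, 0]) cube([195, 5380, 2660]);
translate([2861, 474, 0]) cube([195, 5380, 2660]);


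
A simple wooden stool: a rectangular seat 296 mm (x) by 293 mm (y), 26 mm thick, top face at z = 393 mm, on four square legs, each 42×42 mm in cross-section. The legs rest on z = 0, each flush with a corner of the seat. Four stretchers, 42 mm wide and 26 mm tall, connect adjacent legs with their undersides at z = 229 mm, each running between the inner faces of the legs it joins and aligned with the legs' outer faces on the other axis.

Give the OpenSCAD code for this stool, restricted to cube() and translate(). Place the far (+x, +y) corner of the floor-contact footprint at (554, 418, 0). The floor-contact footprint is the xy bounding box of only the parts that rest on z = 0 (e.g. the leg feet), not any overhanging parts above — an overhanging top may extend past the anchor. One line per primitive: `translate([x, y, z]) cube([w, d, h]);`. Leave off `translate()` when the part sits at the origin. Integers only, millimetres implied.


// leg_h = 393 - 26 = 367
// stretcher span = 296 - 2*42 = 212
translate([258, 125, 367]) cube([296, 293, 26]);
translate([258, 125, 0]) cube([42, 42, 367]);
translate([512, 125, 0]) cube([42, 42, 367]);
translate([258, 376, 0]) cube([42, 42, 367]);
translate([512, 376, 0]) cube([42, 42, 367]);
translate([300, 125, 229]) cube([212, 42, 26]);
translate([300, 376, 229]) cube([212, 42, 26]);
translate([258, 167, 229]) cube([42, 209, 26]);
translate([512, 167, 229]) cube([42, 209, 26]);


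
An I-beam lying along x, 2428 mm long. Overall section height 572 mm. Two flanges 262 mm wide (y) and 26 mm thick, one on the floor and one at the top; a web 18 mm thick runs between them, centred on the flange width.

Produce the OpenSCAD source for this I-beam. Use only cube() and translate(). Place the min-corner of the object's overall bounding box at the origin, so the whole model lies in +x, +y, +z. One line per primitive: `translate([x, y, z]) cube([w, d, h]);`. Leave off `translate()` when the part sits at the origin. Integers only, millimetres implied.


cube([2428, 262, 26]);
translate([0, 122, 26]) cube([2428, 18, 520]);
translate([0, 0, 546]) cube([2428, 262, 26]);


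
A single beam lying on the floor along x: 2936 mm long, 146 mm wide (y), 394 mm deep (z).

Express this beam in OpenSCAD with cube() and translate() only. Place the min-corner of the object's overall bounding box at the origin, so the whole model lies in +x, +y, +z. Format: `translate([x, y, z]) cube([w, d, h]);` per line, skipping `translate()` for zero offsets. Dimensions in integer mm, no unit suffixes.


cube([2936, 146, 394]);


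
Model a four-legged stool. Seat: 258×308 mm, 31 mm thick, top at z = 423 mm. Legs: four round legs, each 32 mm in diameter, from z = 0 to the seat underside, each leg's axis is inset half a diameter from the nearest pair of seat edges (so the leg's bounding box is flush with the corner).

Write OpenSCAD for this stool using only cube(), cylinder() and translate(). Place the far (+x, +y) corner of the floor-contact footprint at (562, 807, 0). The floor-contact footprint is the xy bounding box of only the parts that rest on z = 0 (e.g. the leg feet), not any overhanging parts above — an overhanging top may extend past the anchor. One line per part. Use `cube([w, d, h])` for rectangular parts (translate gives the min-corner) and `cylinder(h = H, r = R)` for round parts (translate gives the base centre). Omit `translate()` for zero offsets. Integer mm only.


translate([304, 499, 392]) cube([258, 308, 31]);
translate([320, 515, 0]) cylinder(h = 392, r = 16);
translate([546, 515, 0]) cylinder(h = 392, r = 16);
translate([320, 791, 0]) cylinder(h = 392, r = 16);
translate([546, 791, 0]) cylinder(h = 392, r = 16);


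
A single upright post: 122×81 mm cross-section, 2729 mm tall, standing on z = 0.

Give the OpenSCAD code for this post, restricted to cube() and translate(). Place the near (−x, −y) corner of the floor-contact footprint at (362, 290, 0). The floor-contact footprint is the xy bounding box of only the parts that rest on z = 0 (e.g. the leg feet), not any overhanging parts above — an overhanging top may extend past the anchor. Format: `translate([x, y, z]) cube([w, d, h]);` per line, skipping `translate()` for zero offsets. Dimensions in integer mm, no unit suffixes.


translate([362, 290, 0]) cube([122, 81, 2729]);


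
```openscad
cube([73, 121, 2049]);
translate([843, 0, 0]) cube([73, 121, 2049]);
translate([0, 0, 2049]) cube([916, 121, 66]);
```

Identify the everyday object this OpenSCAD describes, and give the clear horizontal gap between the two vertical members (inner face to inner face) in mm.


A door frame. The clear opening width is 770 mm.

Two 2049 mm tall posts with a header on top — a door frame. The left jamb is 73 mm wide at x = 0; the right jamb starts at x = 843. The clear opening is 843 − 73 = 770 mm.


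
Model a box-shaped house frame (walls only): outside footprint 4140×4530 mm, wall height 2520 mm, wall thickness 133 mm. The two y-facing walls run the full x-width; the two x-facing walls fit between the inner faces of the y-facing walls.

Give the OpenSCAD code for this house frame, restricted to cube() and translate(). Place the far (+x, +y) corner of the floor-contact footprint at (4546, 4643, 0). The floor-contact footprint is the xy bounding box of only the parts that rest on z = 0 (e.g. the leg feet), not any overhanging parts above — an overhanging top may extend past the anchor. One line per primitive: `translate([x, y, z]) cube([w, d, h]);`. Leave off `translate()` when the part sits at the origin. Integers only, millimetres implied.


translate([406, 113, 0]) cube([4140, 133, 2520]);
translate([406, 4510, 0]) cube([4140, 133, 2520]);
translate([406, 246, 0]) cube([133, 4264, 2520]);
translate([4413, 246, 0]) cube([133, 4264, 2520]);


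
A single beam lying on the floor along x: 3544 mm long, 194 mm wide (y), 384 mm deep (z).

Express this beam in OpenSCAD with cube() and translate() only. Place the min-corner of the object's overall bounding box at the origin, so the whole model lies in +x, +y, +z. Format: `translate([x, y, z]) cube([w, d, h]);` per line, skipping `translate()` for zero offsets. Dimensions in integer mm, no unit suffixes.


cube([3544, 194, 384]);


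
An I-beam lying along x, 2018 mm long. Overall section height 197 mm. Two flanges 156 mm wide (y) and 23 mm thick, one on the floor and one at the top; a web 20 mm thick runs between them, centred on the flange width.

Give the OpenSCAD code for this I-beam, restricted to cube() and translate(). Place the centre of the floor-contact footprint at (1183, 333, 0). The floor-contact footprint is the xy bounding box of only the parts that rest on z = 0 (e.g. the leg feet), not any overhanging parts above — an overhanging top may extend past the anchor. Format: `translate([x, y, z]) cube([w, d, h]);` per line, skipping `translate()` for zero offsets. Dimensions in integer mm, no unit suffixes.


translate([174, 255, 0]) cube([2018, 156, 23]);
translate([174, 323, 23]) cube([2018, 20, 151]);
translate([174, 255, 174]) cube([2018, 156, 23]);


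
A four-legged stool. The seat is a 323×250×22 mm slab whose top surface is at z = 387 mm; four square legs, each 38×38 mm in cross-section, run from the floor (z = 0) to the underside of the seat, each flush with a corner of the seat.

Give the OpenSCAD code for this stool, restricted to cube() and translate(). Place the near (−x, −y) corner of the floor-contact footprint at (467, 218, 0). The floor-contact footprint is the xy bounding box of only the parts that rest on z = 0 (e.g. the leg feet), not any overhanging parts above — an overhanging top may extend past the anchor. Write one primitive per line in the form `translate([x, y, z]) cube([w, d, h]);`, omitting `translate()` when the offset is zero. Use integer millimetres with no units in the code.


translate([467, 218, 365]) cube([323, 250, 22]);
translate([467, 218, 0]) cube([38, 38, 365]);
translate([752, 218, 0]) cube([38, 38, 365]);
translate([467, 430, 0]) cube([38, 38, 365]);
translate([752, 430, 0]) cube([38, 38, 365]);


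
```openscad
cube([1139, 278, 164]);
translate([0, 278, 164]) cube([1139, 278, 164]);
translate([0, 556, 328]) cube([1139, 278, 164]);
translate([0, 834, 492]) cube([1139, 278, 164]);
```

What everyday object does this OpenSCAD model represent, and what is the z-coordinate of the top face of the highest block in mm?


A staircase. The total rise is 656 mm.

4 identical blocks, each offset up and back from the previous — a staircase. Each step is 164 mm tall and there are 4 of them, so the total rise is 4 × 164 = 656 mm.


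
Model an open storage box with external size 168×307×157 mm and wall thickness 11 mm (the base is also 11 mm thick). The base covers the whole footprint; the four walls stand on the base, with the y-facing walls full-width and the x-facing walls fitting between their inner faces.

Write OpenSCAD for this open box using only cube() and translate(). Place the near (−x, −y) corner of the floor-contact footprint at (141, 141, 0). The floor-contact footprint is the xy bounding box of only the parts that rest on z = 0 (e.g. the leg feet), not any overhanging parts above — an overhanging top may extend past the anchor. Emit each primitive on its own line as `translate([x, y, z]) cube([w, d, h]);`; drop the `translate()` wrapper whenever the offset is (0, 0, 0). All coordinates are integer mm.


translate([141, 141, 0]) cube([168, 307, 11]);
translate([141, 141, 11]) cube([168, 11, 146]);
translate([141, 437, 11]) cube([168, 11, 146]);
translate([141, 152, 11]) cube([11, 285, 146]);
translate([298, 152, 11]) cube([11, 285, 146]);


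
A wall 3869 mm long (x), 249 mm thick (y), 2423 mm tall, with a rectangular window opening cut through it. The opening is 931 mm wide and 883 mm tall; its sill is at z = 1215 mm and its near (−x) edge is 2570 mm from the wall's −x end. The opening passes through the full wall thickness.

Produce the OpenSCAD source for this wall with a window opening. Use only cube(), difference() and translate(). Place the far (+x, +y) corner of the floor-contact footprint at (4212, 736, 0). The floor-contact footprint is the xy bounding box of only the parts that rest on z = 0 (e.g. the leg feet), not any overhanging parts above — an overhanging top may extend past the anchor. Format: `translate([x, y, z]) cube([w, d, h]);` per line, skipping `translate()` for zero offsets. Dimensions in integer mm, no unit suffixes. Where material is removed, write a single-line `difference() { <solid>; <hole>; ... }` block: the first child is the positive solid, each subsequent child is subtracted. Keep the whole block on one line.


difference() { translate([343, 487, 0]) cube([3869, 249, 2423]); translate([2913, 487, 1215]) cube([931, 249, 883]); }


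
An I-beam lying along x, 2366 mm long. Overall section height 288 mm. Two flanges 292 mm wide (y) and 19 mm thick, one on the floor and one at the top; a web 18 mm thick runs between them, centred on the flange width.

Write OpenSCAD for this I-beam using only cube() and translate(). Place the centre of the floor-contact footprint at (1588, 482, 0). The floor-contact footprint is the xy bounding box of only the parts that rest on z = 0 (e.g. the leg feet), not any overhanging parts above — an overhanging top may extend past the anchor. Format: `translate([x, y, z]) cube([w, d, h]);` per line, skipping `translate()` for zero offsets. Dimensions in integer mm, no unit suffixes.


translate([405, 336, 0]) cube([2366, 292, 19]);
translate([405, 473, 19]) cube([2366, 18, 250]);
translate([405, 336, 269]) cube([2366, 292, 19]);


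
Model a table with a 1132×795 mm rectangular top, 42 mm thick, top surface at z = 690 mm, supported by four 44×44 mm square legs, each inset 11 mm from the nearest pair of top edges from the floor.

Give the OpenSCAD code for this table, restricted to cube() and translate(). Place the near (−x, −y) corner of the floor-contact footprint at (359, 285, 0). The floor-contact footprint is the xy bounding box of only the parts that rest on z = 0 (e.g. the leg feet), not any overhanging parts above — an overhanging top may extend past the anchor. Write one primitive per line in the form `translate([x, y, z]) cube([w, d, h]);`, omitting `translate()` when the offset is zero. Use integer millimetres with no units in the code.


// leg_h = 690 - 42 = 648
translate([348, 274, 648]) cube([1132, 795, 42]);
translate([359, 285, 0]) cube([44, 44, 648]);
translate([1425, 285, 0]) cube([44, 44, 648]);
translate([359, 1014, 0]) cube([44, 44, 648]);
translate([1425, 1014, 0]) cube([44, 44, 648]);


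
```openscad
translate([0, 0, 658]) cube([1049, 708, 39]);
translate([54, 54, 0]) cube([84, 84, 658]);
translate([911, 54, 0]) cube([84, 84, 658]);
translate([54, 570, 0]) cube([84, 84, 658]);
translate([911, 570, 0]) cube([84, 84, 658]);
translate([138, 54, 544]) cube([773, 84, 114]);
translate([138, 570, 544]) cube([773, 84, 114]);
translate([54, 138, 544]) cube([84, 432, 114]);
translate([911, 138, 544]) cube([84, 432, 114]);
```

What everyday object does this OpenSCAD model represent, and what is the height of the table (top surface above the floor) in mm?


A table. The table height is 697 mm.

A 1049×708×39 slab sits at z = 658 on four 84 mm square posts — a table. The top surface is at 658 + 39 = 697 mm.


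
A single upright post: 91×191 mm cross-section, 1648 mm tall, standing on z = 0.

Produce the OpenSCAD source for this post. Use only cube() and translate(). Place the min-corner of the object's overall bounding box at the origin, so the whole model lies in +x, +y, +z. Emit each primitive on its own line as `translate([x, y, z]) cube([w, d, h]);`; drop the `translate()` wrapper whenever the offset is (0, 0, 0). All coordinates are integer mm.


cube([91, 191, 1648]);


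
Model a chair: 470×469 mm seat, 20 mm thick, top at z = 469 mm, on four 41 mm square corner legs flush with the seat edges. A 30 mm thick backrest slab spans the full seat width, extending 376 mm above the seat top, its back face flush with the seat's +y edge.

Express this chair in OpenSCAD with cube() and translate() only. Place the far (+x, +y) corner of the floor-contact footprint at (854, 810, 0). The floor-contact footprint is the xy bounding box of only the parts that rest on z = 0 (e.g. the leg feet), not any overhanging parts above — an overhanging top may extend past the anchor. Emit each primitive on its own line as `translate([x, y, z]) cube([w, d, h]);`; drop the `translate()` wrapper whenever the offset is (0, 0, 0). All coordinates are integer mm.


translate([384, 341, 449]) cube([470, 469, 20]);
translate([384, 341, 0]) cube([41, 41, 449]);
translate([813, 341, 0]) cube([41, 41, 449]);
translate([384, 769, 0]) cube([41, 41, 449]);
translate([813, 769, 0]) cube([41, 41, 449]);
translate([384, 780, 469]) cube([470, 30, 376]);


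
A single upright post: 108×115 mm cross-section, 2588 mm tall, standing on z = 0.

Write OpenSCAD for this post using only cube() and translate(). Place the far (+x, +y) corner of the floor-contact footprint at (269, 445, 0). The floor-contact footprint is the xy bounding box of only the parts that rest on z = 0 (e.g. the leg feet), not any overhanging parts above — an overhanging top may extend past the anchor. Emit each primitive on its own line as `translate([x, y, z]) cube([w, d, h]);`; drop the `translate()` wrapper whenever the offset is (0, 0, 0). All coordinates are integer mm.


translate([161, 330, 0]) cube([108, 115, 2588]);


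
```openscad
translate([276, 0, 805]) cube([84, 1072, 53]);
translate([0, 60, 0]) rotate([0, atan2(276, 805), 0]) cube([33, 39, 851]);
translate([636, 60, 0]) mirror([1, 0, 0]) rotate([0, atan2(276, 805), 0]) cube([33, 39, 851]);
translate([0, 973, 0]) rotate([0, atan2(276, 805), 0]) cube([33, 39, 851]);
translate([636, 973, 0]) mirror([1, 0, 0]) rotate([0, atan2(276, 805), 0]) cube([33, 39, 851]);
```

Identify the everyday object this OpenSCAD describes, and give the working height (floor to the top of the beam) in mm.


A sawhorse. The overall height is 858 mm.

A beam across two mirrored pairs of raked legs — a sawhorse. The beam's underside is at z = 805 (matching the legs' vertical rise in atan2(276, 805)) and the beam is 53 mm tall, so its top is at 805 + 53 = 858 mm. The raked legs top out at the beam's underside, so that is the highest point.


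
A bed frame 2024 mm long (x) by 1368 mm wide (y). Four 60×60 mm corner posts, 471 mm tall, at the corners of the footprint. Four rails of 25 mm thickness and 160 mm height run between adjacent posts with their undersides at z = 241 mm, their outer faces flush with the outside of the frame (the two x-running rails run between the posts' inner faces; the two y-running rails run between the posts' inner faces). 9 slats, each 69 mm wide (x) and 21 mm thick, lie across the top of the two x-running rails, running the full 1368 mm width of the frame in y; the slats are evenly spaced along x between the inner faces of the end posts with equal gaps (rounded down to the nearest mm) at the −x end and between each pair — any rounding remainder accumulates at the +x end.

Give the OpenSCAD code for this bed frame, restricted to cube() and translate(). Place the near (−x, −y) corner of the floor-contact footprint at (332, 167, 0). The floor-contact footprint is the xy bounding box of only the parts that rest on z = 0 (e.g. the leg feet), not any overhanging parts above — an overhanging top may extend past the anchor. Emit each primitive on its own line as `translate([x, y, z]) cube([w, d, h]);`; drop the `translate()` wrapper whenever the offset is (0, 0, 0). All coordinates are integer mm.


translate([332, 167, 0]) cube([60, 60, 471]);
translate([332, 1475, 0]) cube([60, 60, 471]);
translate([2296, 167, 0]) cube([60, 60, 471]);
translate([2296, 1475, 0]) cube([60, 60, 471]);
translate([392, 167, 241]) cube([1904, 25, 160]);
translate([392, 1510, 241]) cube([1904, 25, 160]);
translate([332, 227, 241]) cube([25, 1248, 160]);
translate([2331, 227, 241]) cube([25, 1248, 160]);
translate([520, 167, 401]) cube([69, 1368, 21]);
translate([717, 167, 401]) cube([69, 1368, 21]);
translate([914, 167, 401]) cube([69, 1368, 21]);
translate([1111, 167, 401]) cube([69, 1368, 21]);
translate([1308, 167, 401]) cube([69, 1368, 21]);
translate([1505, 167, 401]) cube([69, 1368, 21]);
translate([1702, 167, 401]) cube([69, 1368, 21]);
translate([1899, 167, 401]) cube([69, 1368, 21]);
translate([2096, 167, 401]) cube([69, 1368, 21]);


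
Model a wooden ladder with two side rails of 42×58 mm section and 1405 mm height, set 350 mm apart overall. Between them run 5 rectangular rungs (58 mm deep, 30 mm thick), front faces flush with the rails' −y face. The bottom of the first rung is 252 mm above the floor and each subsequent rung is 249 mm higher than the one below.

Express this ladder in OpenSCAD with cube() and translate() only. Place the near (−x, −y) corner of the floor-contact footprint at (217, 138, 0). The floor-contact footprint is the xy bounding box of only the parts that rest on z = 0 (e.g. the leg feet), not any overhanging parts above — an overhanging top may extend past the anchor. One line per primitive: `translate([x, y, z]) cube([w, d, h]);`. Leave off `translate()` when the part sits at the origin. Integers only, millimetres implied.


// rung span = 350 - 2*42 = 266
// rung[k] z = 252 + k*249
translate([217, 138, 0]) cube([42, 58, 1405]);
translate([525, 138, 0]) cube([42, 58, 1405]);
translate([259, 138, 252]) cube([266, 58, 30]);
translate([259, 138, 501]) cube([266, 58, 30]);
translate([259, 138, 750]) cube([266, 58, 30]);
translate([259, 138, 999]) cube([266, 58, 30]);
translate([259, 138, 1248]) cube([266, 58, 30]);


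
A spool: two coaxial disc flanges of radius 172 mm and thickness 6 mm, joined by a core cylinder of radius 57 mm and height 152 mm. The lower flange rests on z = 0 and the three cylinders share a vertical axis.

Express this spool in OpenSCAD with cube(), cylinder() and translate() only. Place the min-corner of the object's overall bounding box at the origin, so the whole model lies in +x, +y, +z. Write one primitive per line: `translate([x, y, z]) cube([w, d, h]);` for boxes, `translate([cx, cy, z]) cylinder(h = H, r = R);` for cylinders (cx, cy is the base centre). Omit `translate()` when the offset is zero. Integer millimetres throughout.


translate([172, 172, 0]) cylinder(h = 6, r = 172);
translate([172, 172, 6]) cylinder(h = 152, r = 57);
translate([172, 172, 158]) cylinder(h = 6, r = 172);


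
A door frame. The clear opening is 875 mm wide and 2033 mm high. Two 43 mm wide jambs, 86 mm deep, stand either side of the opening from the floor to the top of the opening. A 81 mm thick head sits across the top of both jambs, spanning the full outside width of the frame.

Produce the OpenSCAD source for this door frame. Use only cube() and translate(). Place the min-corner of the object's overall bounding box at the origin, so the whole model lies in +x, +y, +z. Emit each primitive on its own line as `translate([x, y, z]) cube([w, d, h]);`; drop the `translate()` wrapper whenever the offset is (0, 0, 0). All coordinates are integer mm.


cube([43, 86, 2033]);
translate([918, 0, 0]) cube([43, 86, 2033]);
translate([0, 0, 2033]) cube([961, 86, 81]);


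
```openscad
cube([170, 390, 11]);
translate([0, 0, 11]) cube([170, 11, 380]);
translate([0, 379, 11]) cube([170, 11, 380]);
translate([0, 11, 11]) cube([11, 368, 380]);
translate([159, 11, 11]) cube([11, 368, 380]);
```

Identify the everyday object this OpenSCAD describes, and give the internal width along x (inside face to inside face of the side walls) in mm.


An open box. The internal width is 148 mm.

A 170×390 base slab with four walls standing on it — an open box. The base is 170 mm wide and the walls are 11 mm thick, so the internal width is 170 − 2 × 11 = 148 mm.


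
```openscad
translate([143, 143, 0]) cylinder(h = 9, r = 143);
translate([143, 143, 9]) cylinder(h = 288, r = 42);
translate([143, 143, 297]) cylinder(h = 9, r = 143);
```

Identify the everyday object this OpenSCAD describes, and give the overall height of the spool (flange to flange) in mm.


A spool. The overall height is 306 mm.

Three coaxial cylinders, large–small–large — a spool. Two 9 mm flanges and a 288 mm core give 9 + 288 + 9 = 306 mm.


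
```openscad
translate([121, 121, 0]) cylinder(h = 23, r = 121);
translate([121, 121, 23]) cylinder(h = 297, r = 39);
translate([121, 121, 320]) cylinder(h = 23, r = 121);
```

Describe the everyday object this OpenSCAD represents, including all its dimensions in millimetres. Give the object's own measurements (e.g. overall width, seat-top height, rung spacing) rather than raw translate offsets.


A spool: two coaxial disc flanges of radius 121 mm and thickness 23 mm, joined by a core cylinder of radius 39 mm and height 297 mm. The lower flange rests on z = 0 and the three cylinders share a vertical axis.


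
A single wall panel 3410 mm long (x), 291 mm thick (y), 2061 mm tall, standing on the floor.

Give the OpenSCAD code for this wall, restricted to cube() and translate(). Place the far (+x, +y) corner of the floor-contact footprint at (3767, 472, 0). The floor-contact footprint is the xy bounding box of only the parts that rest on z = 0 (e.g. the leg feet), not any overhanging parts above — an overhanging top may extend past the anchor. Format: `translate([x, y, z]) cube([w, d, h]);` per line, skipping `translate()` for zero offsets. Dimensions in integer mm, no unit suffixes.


translate([357, 181, 0]) cube([3410, 291, 2061]);


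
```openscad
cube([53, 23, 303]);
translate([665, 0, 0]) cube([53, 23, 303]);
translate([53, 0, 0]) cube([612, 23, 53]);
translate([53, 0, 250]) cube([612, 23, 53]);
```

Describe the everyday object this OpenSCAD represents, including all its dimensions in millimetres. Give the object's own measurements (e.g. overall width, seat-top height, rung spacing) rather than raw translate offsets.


A rectangular picture frame lying in the x–z plane (depth along y). The opening is 612 mm wide (x) by 197 mm tall (z), surrounded by a border 53 mm wide on all four sides. The frame is 23 mm deep and is made of two full-height vertical stiles with two horizontal rails fitted between them.
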